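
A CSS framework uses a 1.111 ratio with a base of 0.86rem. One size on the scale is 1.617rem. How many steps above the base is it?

6

1.111ⁿ = 1.617 / 0.86 = 1.8802
n = ln(1.8802) / ln(1.111) = 0.6314 / 0.1053 ≈ 6.00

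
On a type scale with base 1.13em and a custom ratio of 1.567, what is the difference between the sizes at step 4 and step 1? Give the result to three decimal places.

Step 1: 1.13 × 1.567 = 1.77071em
Step 4: 1.13 × 1.567⁴ = 6.81325em
Difference: 6.81325 − 1.77071 = 5.04254em

5.043em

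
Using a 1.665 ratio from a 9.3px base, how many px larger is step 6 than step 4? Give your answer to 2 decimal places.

126.67px

Step 4: 9.3 × 1.665⁴ = 71.4727px
Step 6: 9.3 × 1.665⁶ = 198.1383px
Difference: 198.1383 − 71.4727 = 126.6656px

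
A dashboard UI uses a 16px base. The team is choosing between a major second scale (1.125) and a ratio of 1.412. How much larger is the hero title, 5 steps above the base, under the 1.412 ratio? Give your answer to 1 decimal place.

61.0px

Major second: 16.0 × 1.125⁵ = 28.833px
At 1.412: 16.0 × 1.412⁵ = 89.804px
Difference: 89.804 − 28.833 = 60.971px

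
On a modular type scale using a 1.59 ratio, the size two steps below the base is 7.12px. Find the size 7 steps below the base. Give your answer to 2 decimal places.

7.12 ÷ 1.59⁵ = 7.12 ÷ 10.16215 ≈ 0.701

0.70px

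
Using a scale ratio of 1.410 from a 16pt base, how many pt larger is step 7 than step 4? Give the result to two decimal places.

Step 4: 16.0 × 1.410⁴ = 63.2407pt
Step 7: 16.0 × 1.410⁷ = 177.2776pt
Difference: 177.2776 − 63.2407 = 114.0369pt

114.04pt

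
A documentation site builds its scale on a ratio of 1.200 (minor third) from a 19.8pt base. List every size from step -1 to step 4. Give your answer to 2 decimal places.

Step -1: 19.8 ÷ 1.200 = 16.50
Step 0: 19.8pt
Step 1: 19.8 × 1.200 = 23.76
Step 2: 19.8 × 1.200² = 28.51
Step 3: 19.8 × 1.200³ = 34.21
Step 4: 19.8 × 1.200⁴ = 41.06

16.50pt, 19.80pt, 23.76pt, 28.51pt, 34.21pt, 41.06pt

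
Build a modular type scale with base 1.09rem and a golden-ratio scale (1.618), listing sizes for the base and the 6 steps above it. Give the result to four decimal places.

1.0900rem, 1.7636rem, 2.8535rem, 4.6170rem, 7.4703rem, 12.0870rem, 19.5568rem

Step 0: 1.09rem
Step 1: 1.09 × 1.618 = 1.7636
Step 2: 1.09 × 1.618² = 2.8535
Step 3: 1.09 × 1.618³ = 4.6170
Step 4: 1.09 × 1.618⁴ = 7.4703
Step 5: 1.09 × 1.618⁵ = 12.0870
Step 6: 1.09 × 1.618⁶ = 19.5568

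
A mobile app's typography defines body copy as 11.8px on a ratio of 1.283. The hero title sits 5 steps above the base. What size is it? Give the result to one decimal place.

41.0px

A modular type scale is a geometric sequence: sizeₙ = base × rⁿ.
11.8 × 1.283⁵ = 11.8 × 3.47643 ≈ 41.02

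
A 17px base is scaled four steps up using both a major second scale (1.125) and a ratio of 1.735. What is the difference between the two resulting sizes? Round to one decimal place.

Major second: 17.0 × 1.125⁴ = 27.231px
At 1.735: 17.0 × 1.735⁴ = 154.045px
Difference: 154.045 − 27.231 = 126.814px

126.8px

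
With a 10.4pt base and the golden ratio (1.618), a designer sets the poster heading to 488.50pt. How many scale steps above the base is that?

1.618ⁿ = 488.50 / 10.4 = 46.9712
n = ln(46.9712) / ln(1.618) = 3.8495 / 0.4812 ≈ 8.00

8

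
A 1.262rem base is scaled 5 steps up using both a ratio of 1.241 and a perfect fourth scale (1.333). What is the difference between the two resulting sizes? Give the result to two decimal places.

At 1.241: 1.262 × 1.241⁵ = 3.7147rem
Perfect fourth: 1.262 × 1.333⁵ = 5.3114rem
Difference: 5.3114 − 3.7147 = 1.5967rem

1.60rem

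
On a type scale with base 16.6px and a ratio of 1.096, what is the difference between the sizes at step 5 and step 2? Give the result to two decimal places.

Step 2: 16.6 × 1.096² = 19.9402px
Step 5: 16.6 × 1.096⁵ = 26.2519px
Difference: 26.2519 − 19.9402 = 6.3117px

6.31px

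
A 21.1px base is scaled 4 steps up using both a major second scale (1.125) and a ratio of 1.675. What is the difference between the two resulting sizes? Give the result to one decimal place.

Major second: 21.1 × 1.125⁴ = 33.798px
At 1.675: 21.1 × 1.675⁴ = 166.089px
Difference: 166.089 − 33.798 = 132.291px

132.3px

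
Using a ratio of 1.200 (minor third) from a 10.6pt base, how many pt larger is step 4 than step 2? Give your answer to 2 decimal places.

Step 2: 10.6 × 1.200² = 15.2640pt
Step 4: 10.6 × 1.200⁴ = 21.9802pt
Difference: 21.9802 − 15.2640 = 6.7162pt

6.72pt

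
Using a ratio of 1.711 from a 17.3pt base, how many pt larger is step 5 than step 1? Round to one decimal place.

224.1pt

Step 1: 17.3 × 1.711 = 29.600pt
Step 5: 17.3 × 1.711⁵ = 253.686pt
Difference: 253.686 − 29.600 = 224.086pt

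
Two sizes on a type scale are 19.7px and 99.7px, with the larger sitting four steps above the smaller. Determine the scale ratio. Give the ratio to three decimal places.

r⁴ = 99.7 / 19.7, so r = (99.7/19.7)^(1/4).
r = 5.0609^(1/4) ≈ 1.4999

1.500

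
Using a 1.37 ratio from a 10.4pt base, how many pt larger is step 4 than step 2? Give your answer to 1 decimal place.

Step 2: 10.4 × 1.37² = 19.520pt
Step 4: 10.4 × 1.37⁴ = 36.637pt
Difference: 36.637 − 19.520 = 17.117pt

17.1pt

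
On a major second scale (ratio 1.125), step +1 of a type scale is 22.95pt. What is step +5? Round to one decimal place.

22.95 × 1.125⁴ = 22.95 × 1.60181 ≈ 36.761

36.8pt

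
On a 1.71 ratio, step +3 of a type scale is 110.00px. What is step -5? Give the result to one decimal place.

1.5px

110.00 ÷ 1.71⁸ = 110.00 ÷ 73.10867 ≈ 1.505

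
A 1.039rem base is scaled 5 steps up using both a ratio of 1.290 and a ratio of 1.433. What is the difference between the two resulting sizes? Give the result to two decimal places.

At 1.290: 1.039 × 1.290⁵ = 3.7116rem
At 1.433: 1.039 × 1.433⁵ = 6.2784rem
Difference: 6.2784 − 3.7116 = 2.5668rem

2.57rem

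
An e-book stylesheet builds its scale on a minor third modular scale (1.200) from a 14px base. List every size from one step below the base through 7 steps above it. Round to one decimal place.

Step -1: 14.0 ÷ 1.200 = 11.7
Step 0: 14px
Step 1: 14.0 × 1.200 = 16.8
Step 2: 14.0 × 1.200² = 20.2
Step 3: 14.0 × 1.200³ = 24.2
Step 4: 14.0 × 1.200⁴ = 29.0
Step 5: 14.0 × 1.200⁵ = 34.8
Step 6: 14.0 × 1.200⁶ = 41.8
Step 7: 14.0 × 1.200⁷ = 50.2

11.7px, 14.0px, 16.8px, 20.2px, 24.2px, 29.0px, 34.8px, 41.8px, 50.2px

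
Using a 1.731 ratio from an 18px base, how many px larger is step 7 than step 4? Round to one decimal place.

676.6px

Step 4: 18.0 × 1.731⁴ = 161.607px
Step 7: 18.0 × 1.731⁷ = 838.208px
Difference: 838.208 − 161.607 = 676.601px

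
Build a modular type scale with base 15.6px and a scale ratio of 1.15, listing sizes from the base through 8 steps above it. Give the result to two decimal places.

15.60px, 17.94px, 20.63px, 23.73px, 27.28px, 31.38px, 36.08px, 41.50px, 47.72px

Step 0: 15.6px
Step 1: 15.6 × 1.15 = 17.94
Step 2: 15.6 × 1.15² = 20.63
Step 3: 15.6 × 1.15³ = 23.73
Step 4: 15.6 × 1.15⁴ = 27.28
Step 5: 15.6 × 1.15⁵ = 31.38
Step 6: 15.6 × 1.15⁶ = 36.08
Step 7: 15.6 × 1.15⁷ = 41.50
Step 8: 15.6 × 1.15⁸ = 47.72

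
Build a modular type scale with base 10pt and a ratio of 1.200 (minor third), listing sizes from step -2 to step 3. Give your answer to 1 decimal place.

6.9pt, 8.3pt, 10.0pt, 12.0pt, 14.4pt, 17.3pt

Step -2: 10.0 ÷ 1.200² = 6.9
Step -1: 10.0 ÷ 1.200 = 8.3
Step 0: 10pt
Step 1: 10.0 × 1.200 = 12.0
Step 2: 10.0 × 1.200² = 14.4
Step 3: 10.0 × 1.200³ = 17.3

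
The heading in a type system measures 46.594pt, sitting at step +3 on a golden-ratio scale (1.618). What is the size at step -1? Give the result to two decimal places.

46.594 ÷ 1.618⁴ = 46.594 ÷ 6.85353 ≈ 6.799

6.80pt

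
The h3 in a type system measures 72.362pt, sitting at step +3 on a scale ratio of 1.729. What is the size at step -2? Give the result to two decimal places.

Moving from step +3 to step -2 is 5 steps down, so divide by r⁵.
72.362 ÷ 1.729⁵ = 72.362 ÷ 15.45165 ≈ 4.683

4.68pt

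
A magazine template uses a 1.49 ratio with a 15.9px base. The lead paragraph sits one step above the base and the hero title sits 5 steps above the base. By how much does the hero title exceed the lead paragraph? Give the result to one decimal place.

Step 1: 15.9 × 1.49 = 23.691px
Step 5: 15.9 × 1.49⁵ = 116.769px
Difference: 116.769 − 23.691 = 93.078px

93.1px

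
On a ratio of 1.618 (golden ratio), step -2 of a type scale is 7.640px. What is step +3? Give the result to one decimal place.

7.640 × 1.618⁵ = 7.640 × 11.08901 ≈ 84.720

84.7px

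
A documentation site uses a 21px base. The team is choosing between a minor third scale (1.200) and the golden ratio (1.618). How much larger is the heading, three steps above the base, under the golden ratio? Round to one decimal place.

52.7px

Minor third: 21.0 × 1.200³ = 36.288px
Golden ratio: 21.0 × 1.618³ = 88.952px
Difference: 88.952 − 36.288 = 52.664px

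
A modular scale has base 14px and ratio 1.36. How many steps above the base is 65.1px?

1.36ⁿ = 65.1 / 14 = 4.6500
n = ln(4.6500) / ln(1.36) = 1.5369 / 0.3075 ≈ 5.00

5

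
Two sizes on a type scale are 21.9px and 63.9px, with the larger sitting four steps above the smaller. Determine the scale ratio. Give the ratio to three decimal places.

1.307

r⁴ = 63.9 / 21.9, so r = (63.9/21.9)^(1/4).
r = 2.9178^(1/4) ≈ 1.3070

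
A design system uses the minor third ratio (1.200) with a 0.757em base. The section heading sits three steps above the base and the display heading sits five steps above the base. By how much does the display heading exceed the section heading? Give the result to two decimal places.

0.58em

Step 3: 0.757 × 1.200³ = 1.3081em
Step 5: 0.757 × 1.200⁵ = 1.8837em
Difference: 1.8837 − 1.3081 = 0.5756em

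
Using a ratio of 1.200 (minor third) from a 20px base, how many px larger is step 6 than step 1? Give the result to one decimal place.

Step 1: 20.0 × 1.200 = 24.000px
Step 6: 20.0 × 1.200⁶ = 59.720px
Difference: 59.720 − 24.000 = 35.720px

35.7px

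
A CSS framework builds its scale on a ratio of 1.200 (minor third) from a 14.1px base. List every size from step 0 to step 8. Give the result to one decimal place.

14.1px, 16.9px, 20.3px, 24.4px, 29.2px, 35.1px, 42.1px, 50.5px, 60.6px

Step 0: 14.1px
Step 1: 14.1 × 1.200 = 16.9
Step 2: 14.1 × 1.200² = 20.3
Step 3: 14.1 × 1.200³ = 24.4
Step 4: 14.1 × 1.200⁴ = 29.2
Step 5: 14.1 × 1.200⁵ = 35.1
Step 6: 14.1 × 1.200⁶ = 42.1
Step 7: 14.1 × 1.200⁷ = 50.5
Step 8: 14.1 × 1.200⁸ = 60.6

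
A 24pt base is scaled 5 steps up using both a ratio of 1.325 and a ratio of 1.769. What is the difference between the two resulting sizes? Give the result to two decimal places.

At 1.325: 24.0 × 1.325⁵ = 98.0146pt
At 1.769: 24.0 × 1.769⁵ = 415.7674pt
Difference: 415.7674 − 98.0146 = 317.7528pt

317.75pt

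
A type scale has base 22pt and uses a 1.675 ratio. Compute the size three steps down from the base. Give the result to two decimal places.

4.68pt

Every step multiplies by the scale ratio.
22.0 ÷ 1.675³ = 22.0 ÷ 4.69942 ≈ 4.68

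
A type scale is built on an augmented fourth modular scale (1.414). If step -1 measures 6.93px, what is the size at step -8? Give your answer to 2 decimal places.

0.61px

The gap is -8 − (-1) = -7 steps, so the factor is 1.414^-7.
6.93 ÷ 1.414⁷ = 6.93 ÷ 11.30175 ≈ 0.613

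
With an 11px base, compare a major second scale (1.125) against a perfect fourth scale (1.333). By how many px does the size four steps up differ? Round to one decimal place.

17.1px

Major second: 11.0 × 1.125⁴ = 17.620px
Perfect fourth: 11.0 × 1.333⁴ = 34.731px
Difference: 34.731 − 17.620 = 17.111px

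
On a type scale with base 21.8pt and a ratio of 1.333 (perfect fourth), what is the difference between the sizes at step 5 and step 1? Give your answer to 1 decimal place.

Step 1: 21.8 × 1.333 = 29.059pt
Step 5: 21.8 × 1.333⁵ = 91.750pt
Difference: 91.750 − 29.059 = 62.691pt

62.7pt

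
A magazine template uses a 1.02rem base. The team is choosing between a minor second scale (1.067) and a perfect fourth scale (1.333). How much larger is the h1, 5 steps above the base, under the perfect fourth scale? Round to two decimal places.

2.88rem

Minor second: 1.02 × 1.067⁵ = 1.4107rem
Perfect fourth: 1.02 × 1.333⁵ = 4.2929rem
Difference: 4.2929 − 1.4107 = 2.8822rem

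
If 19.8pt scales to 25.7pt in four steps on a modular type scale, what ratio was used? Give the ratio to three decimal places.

The ratio satisfies 19.8 × r⁴ = 25.7, so r = (25.7 / 19.8)^(1/4).
r = 1.2980^(1/4) ≈ 1.0674

1.067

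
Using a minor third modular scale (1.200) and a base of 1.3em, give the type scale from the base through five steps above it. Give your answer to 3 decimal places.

1.300em, 1.560em, 1.872em, 2.246em, 2.696em, 3.235em

Step 0: 1.3em
Step 1: 1.3 × 1.200 = 1.560
Step 2: 1.3 × 1.200² = 1.872
Step 3: 1.3 × 1.200³ = 2.246
Step 4: 1.3 × 1.200⁴ = 2.696
Step 5: 1.3 × 1.200⁵ = 3.235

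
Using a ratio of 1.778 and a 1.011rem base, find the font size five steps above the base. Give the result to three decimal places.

17.964rem

1.011 × 1.778⁵ = 1.011 × 17.76883 ≈ 17.964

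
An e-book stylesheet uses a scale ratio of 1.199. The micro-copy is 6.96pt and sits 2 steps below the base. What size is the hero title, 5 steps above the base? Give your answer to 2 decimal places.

24.79pt

6.96 × 1.199⁷ = 6.96 × 3.56233 ≈ 24.794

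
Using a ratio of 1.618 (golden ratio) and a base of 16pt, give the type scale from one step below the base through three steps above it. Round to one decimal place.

9.9pt, 16.0pt, 25.9pt, 41.9pt, 67.8pt

Step -1: 16.0 ÷ 1.618 = 9.9
Step 0: 16pt
Step 1: 16.0 × 1.618 = 25.9
Step 2: 16.0 × 1.618² = 41.9
Step 3: 16.0 × 1.618³ = 67.8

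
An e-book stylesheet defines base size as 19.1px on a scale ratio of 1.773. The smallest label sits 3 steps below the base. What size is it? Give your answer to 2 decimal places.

Every step multiplies by the scale ratio.
19.1 ÷ 1.773³ = 19.1 ÷ 5.57348 ≈ 3.43

3.43px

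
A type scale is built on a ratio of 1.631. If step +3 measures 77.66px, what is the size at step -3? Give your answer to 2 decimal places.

4.13px

The gap is -3 − (3) = -6 steps, so the factor is 1.631^-6.
77.66 ÷ 1.631⁶ = 77.66 ÷ 18.82451 ≈ 4.125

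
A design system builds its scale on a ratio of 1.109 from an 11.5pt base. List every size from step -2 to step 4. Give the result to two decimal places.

9.35pt, 10.37pt, 11.50pt, 12.75pt, 14.14pt, 15.69pt, 17.39pt

Step -2: 11.5 ÷ 1.109² = 9.35
Step -1: 11.5 ÷ 1.109 = 10.37
Step 0: 11.5pt
Step 1: 11.5 × 1.109 = 12.75
Step 2: 11.5 × 1.109² = 14.14
Step 3: 11.5 × 1.109³ = 15.69
Step 4: 11.5 × 1.109⁴ = 17.39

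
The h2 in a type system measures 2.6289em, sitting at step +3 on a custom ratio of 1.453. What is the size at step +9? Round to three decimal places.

2.6289 × 1.453⁶ = 2.6289 × 9.41009 ≈ 24.738

24.738em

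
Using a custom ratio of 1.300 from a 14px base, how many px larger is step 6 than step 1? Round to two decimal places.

Step 1: 14.0 × 1.300 = 18.2000px
Step 6: 14.0 × 1.300⁶ = 67.5753px
Difference: 67.5753 − 18.2000 = 49.3753px

49.38px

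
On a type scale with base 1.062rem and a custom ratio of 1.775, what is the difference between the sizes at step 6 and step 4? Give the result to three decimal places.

22.672rem

Step 4: 1.062 × 1.775⁴ = 10.54188rem
Step 6: 1.062 × 1.775⁶ = 33.21350rem
Difference: 33.21350 − 10.54188 = 22.67162rem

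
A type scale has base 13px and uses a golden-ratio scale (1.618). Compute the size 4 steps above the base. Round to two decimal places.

Each step on a modular scale multiplies by the ratio, so the size n steps from the base is base × ratioⁿ.
13.0 × 1.618⁴ = 13.0 × 6.85353 ≈ 89.10

89.10px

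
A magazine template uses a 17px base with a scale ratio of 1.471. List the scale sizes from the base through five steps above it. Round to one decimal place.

Step 0: 17px
Step 1: 17.0 × 1.471 = 25.0
Step 2: 17.0 × 1.471² = 36.8
Step 3: 17.0 × 1.471³ = 54.1
Step 4: 17.0 × 1.471⁴ = 79.6
Step 5: 17.0 × 1.471⁵ = 117.1

17.0px, 25.0px, 36.8px, 54.1px, 79.6px, 117.1px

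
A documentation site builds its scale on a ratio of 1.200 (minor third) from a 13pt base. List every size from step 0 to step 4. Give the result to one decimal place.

13.0pt, 15.6pt, 18.7pt, 22.5pt, 27.0pt

Step 0: 13pt
Step 1: 13.0 × 1.200 = 15.6
Step 2: 13.0 × 1.200² = 18.7
Step 3: 13.0 × 1.200³ = 22.5
Step 4: 13.0 × 1.200⁴ = 27.0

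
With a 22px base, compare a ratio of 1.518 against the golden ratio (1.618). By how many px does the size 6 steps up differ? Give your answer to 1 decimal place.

125.5px

At 1.518: 22.0 × 1.518⁶ = 269.187px
Golden ratio: 22.0 × 1.618⁶ = 394.724px
Difference: 394.724 − 269.187 = 125.537px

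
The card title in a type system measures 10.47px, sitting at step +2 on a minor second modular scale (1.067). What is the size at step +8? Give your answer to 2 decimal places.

15.45px

10.47 × 1.067⁶ = 10.47 × 1.47566 ≈ 15.450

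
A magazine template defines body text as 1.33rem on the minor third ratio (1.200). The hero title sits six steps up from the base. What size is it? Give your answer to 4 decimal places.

3.9714rem

Every step multiplies by the scale ratio.
1.33 × 1.200⁶ = 1.33 × 2.98598 ≈ 3.9714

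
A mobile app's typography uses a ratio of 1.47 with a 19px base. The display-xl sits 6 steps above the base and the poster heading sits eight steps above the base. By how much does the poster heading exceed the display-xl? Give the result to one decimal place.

222.6px

Step 6: 19.0 × 1.47⁶ = 191.716px
Step 8: 19.0 × 1.47⁸ = 414.278px
Difference: 414.278 − 191.716 = 222.562px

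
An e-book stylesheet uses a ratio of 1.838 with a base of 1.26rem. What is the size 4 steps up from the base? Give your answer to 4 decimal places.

1.26 × 1.838⁴ = 1.26 × 11.41253 ≈ 14.3798

14.3798rem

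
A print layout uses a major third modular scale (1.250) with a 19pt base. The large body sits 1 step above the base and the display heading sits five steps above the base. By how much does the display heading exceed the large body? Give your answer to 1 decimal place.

34.2pt

Step 1: 19.0 × 1.250 = 23.750pt
Step 5: 19.0 × 1.250⁵ = 57.983pt
Difference: 57.983 − 23.750 = 34.233pt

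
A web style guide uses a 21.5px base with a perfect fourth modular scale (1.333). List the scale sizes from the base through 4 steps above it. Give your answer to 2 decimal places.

Step 0: 21.5px
Step 1: 21.5 × 1.333 = 28.66
Step 2: 21.5 × 1.333² = 38.20
Step 3: 21.5 × 1.333³ = 50.92
Step 4: 21.5 × 1.333⁴ = 67.88

21.50px, 28.66px, 38.20px, 50.92px, 67.88px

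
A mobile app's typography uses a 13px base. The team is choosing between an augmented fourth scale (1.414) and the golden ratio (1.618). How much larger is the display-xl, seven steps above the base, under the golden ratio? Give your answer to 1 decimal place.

Augmented fourth: 13.0 × 1.414⁷ = 146.923px
Golden ratio: 13.0 × 1.618⁷ = 377.392px
Difference: 377.392 − 146.923 = 230.469px

230.5px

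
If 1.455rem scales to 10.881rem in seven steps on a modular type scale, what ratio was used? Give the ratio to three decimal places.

1.333

The ratio satisfies 1.455 × r⁷ = 10.881, so r = (10.881 / 1.455)^(1/7).
r = 7.4784^(1/7) ≈ 1.3330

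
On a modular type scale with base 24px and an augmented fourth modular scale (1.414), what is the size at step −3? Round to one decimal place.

Every step multiplies by the scale ratio.
24.0 ÷ 1.414³ = 24.0 ÷ 2.82715 ≈ 8.49

8.5px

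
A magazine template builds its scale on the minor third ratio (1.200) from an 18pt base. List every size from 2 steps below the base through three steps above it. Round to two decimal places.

Step -2: 18.0 ÷ 1.200² = 12.50
Step -1: 18.0 ÷ 1.200 = 15.00
Step 0: 18pt
Step 1: 18.0 × 1.200 = 21.60
Step 2: 18.0 × 1.200² = 25.92
Step 3: 18.0 × 1.200³ = 31.10

12.50pt, 15.00pt, 18.00pt, 21.60pt, 25.92pt, 31.10pt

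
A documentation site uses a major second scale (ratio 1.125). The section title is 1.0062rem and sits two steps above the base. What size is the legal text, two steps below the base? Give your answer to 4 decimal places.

Moving from step +2 to step -2 is 4 steps down, so divide by r⁴.
1.0062 ÷ 1.125⁴ = 1.0062 ÷ 1.60181 ≈ 0.6282

0.6282rem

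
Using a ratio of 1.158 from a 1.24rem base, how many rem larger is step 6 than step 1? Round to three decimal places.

Step 1: 1.24 × 1.158 = 1.43592rem
Step 6: 1.24 × 1.158⁶ = 2.99001rem
Difference: 2.99001 − 1.43592 = 1.55409rem

1.554rem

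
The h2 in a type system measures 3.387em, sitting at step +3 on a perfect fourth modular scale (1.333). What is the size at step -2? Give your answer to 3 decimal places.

Moving from step +3 to step -2 is 5 steps down, so divide by r⁵.
3.387 ÷ 1.333⁵ = 3.387 ÷ 4.20873 ≈ 0.805

0.805em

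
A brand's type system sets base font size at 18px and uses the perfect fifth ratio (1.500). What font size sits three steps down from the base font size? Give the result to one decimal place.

5.3px

18.0 ÷ 1.500³ = 18.0 ÷ 3.37500 ≈ 5.33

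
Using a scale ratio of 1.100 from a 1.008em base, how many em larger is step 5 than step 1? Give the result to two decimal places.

0.51em

Step 1: 1.008 × 1.100 = 1.1088em
Step 5: 1.008 × 1.100⁵ = 1.6234em
Difference: 1.6234 − 1.1088 = 0.5146em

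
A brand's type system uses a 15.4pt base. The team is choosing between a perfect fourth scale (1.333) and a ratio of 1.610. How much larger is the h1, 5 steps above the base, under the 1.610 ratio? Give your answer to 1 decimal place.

101.8pt

Perfect fourth: 15.4 × 1.333⁵ = 64.814pt
At 1.610: 15.4 × 1.610⁵ = 166.590pt
Difference: 166.590 − 64.814 = 101.776pt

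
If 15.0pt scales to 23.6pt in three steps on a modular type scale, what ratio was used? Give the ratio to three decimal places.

1.163

The ratio satisfies 15.0 × r³ = 23.6, so r = (23.6 / 15.0)^(1/3).
r = 1.5733^(1/3) ≈ 1.1631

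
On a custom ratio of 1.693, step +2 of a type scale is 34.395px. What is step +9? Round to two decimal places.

34.395 × 1.693⁷ = 34.395 × 39.86564 ≈ 1371.179

1371.18px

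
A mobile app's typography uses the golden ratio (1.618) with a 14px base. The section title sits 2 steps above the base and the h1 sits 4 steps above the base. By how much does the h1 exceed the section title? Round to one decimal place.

Step 2: 14.0 × 1.618² = 36.651px
Step 4: 14.0 × 1.618⁴ = 95.949px
Difference: 95.949 − 36.651 = 59.298px

59.3px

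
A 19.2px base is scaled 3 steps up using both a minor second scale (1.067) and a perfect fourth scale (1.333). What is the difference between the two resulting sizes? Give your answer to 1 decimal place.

22.2px

Minor second: 19.2 × 1.067³ = 23.324px
Perfect fourth: 19.2 × 1.333³ = 45.477px
Difference: 45.477 − 23.324 = 22.153px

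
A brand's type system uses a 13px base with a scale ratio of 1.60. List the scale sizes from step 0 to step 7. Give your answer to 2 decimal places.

13.00px, 20.80px, 33.28px, 53.25px, 85.20px, 136.31px, 218.10px, 348.97px

Step 0: 13px
Step 1: 13.0 × 1.60 = 20.80
Step 2: 13.0 × 1.60² = 33.28
Step 3: 13.0 × 1.60³ = 53.25
Step 4: 13.0 × 1.60⁴ = 85.20
Step 5: 13.0 × 1.60⁵ = 136.31
Step 6: 13.0 × 1.60⁶ = 218.10
Step 7: 13.0 × 1.60⁷ = 348.97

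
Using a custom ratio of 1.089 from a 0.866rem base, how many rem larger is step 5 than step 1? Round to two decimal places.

0.38rem

Step 1: 0.866 × 1.089 = 0.9431rem
Step 5: 0.866 × 1.089⁵ = 1.3263rem
Difference: 1.3263 − 0.9431 = 0.3832rem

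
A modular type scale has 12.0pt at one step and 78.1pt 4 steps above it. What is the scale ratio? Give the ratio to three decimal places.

r⁴ = 78.1 / 12.0, so r = (78.1/12.0)^(1/4).
r = 6.5083^(1/4) ≈ 1.5972

1.597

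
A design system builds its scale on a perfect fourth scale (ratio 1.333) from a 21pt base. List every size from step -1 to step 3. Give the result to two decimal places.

Step -1: 21.0 ÷ 1.333 = 15.75
Step 0: 21pt
Step 1: 21.0 × 1.333 = 27.99
Step 2: 21.0 × 1.333² = 37.31
Step 3: 21.0 × 1.333³ = 49.74

15.75pt, 21.00pt, 27.99pt, 37.31pt, 49.74pt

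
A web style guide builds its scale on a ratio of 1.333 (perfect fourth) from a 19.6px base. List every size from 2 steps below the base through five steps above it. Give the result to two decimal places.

Step -2: 19.6 ÷ 1.333² = 11.03
Step -1: 19.6 ÷ 1.333 = 14.70
Step 0: 19.6px
Step 1: 19.6 × 1.333 = 26.13
Step 2: 19.6 × 1.333² = 34.83
Step 3: 19.6 × 1.333³ = 46.42
Step 4: 19.6 × 1.333⁴ = 61.88
Step 5: 19.6 × 1.333⁵ = 82.49

11.03px, 14.70px, 19.60px, 26.13px, 34.83px, 46.42px, 61.88px, 82.49px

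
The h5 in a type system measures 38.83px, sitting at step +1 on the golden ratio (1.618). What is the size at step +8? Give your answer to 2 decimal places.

The gap is 8 − (1) = 7 steps, so the factor is 1.618^7.
38.83 × 1.618⁷ = 38.83 × 29.03017 ≈ 1127.242

1127.24px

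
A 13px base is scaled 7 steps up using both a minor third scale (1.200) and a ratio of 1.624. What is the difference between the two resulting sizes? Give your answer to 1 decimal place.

Minor third: 13.0 × 1.200⁷ = 46.581px
At 1.624: 13.0 × 1.624⁷ = 387.298px
Difference: 387.298 − 46.581 = 340.717px

340.7px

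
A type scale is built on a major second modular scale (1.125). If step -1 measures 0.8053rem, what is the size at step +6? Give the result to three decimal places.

The gap is 6 − (-1) = 7 steps, so the factor is 1.125^7.
0.8053 × 1.125⁷ = 0.8053 × 2.28070 ≈ 1.837

1.837rem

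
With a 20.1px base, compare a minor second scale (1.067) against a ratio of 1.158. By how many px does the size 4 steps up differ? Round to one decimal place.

10.1px

Minor second: 20.1 × 1.067⁴ = 26.053px
At 1.158: 20.1 × 1.158⁴ = 36.144px
Difference: 36.144 − 26.053 = 10.091px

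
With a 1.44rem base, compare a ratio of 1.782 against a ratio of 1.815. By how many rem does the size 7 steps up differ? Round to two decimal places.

11.26rem

At 1.782: 1.44 × 1.782⁷ = 82.1706rem
At 1.815: 1.44 × 1.815⁷ = 93.4327rem
Difference: 93.4327 − 82.1706 = 11.2621rem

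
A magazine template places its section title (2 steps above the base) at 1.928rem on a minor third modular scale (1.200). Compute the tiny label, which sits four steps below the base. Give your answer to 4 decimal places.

0.6457rem

The gap is -4 − (2) = -6 steps, so the factor is 1.200^-6.
1.928 ÷ 1.200⁶ = 1.928 ÷ 2.98598 ≈ 0.6457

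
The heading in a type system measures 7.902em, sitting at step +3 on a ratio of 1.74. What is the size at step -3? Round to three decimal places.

7.902 ÷ 1.74⁶ = 7.902 ÷ 27.75208 ≈ 0.285

0.285em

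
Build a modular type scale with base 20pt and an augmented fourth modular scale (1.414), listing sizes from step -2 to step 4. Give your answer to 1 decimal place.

10.0pt, 14.1pt, 20.0pt, 28.3pt, 40.0pt, 56.5pt, 80.0pt

Step -2: 20.0 ÷ 1.414² = 10.0
Step -1: 20.0 ÷ 1.414 = 14.1
Step 0: 20pt
Step 1: 20.0 × 1.414 = 28.3
Step 2: 20.0 × 1.414² = 40.0
Step 3: 20.0 × 1.414³ = 56.5
Step 4: 20.0 × 1.414⁴ = 80.0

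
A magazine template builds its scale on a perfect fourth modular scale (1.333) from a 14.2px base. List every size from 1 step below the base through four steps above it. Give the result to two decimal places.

10.65px, 14.20px, 18.93px, 25.23px, 33.63px, 44.83px

Step -1: 14.2 ÷ 1.333 = 10.65
Step 0: 14.2px
Step 1: 14.2 × 1.333 = 18.93
Step 2: 14.2 × 1.333² = 25.23
Step 3: 14.2 × 1.333³ = 33.63
Step 4: 14.2 × 1.333⁴ = 44.83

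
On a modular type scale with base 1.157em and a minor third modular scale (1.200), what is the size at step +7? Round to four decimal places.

Every step multiplies by the scale ratio.
1.157 × 1.200⁷ = 1.157 × 3.58318 ≈ 4.1457

4.1457em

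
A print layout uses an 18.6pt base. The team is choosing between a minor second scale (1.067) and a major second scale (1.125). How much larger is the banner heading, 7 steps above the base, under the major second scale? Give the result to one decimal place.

Minor second: 18.6 × 1.067⁷ = 29.286pt
Major second: 18.6 × 1.125⁷ = 42.421pt
Difference: 42.421 − 29.286 = 13.135pt

13.1pt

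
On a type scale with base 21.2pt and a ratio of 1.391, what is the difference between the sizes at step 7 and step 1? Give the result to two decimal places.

Step 1: 21.2 × 1.391 = 29.4892pt
Step 7: 21.2 × 1.391⁷ = 213.6121pt
Difference: 213.6121 − 29.4892 = 184.1229pt

184.12pt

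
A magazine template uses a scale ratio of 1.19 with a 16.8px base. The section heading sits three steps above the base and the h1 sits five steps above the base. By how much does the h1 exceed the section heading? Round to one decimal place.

Step 3: 16.8 × 1.19³ = 28.311px
Step 5: 16.8 × 1.19⁵ = 40.091px
Difference: 40.091 − 28.311 = 11.780px

11.8px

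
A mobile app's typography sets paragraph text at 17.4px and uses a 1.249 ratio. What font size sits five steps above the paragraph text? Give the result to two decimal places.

52.89px

17.4 × 1.249⁵ = 17.4 × 3.03957 ≈ 52.89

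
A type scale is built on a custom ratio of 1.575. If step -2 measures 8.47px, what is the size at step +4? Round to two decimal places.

129.29px

The gap is 4 − (-2) = 6 steps, so the factor is 1.575^6.
8.47 × 1.575⁶ = 8.47 × 15.26453 ≈ 129.291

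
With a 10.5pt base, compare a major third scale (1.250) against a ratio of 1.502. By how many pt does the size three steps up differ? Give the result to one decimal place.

15.1pt

Major third: 10.5 × 1.250³ = 20.508pt
At 1.502: 10.5 × 1.502³ = 35.579pt
Difference: 35.579 − 20.508 = 15.071pt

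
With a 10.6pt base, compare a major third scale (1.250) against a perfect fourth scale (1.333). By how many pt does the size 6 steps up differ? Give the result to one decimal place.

Major third: 10.6 × 1.250⁶ = 40.436pt
Perfect fourth: 10.6 × 1.333⁶ = 59.468pt
Difference: 59.468 − 40.436 = 19.032pt

19.0pt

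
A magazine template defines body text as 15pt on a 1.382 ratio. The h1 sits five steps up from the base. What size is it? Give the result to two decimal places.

75.62pt

15.0 × 1.382⁵ = 15.0 × 5.04127 ≈ 75.62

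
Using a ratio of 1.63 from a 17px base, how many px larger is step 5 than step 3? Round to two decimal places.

Step 3: 17.0 × 1.63³ = 73.6227px
Step 5: 17.0 × 1.63⁵ = 195.6081px
Difference: 195.6081 − 73.6227 = 121.9854px

121.99px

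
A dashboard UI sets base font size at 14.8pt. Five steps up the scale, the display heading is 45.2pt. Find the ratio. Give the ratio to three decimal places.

r⁵ = 45.2 / 14.8, so r = (45.2/14.8)^(1/5).
r = 3.0541^(1/5) ≈ 1.2502

1.250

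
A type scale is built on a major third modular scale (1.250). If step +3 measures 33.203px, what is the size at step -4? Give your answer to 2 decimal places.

33.203 ÷ 1.250⁷ = 33.203 ÷ 4.76837 ≈ 6.963

6.96px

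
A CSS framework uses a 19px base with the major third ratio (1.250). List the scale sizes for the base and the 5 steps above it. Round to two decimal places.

Step 0: 19px
Step 1: 19.0 × 1.250 = 23.75
Step 2: 19.0 × 1.250² = 29.69
Step 3: 19.0 × 1.250³ = 37.11
Step 4: 19.0 × 1.250⁴ = 46.39
Step 5: 19.0 × 1.250⁵ = 57.98

19.00px, 23.75px, 29.69px, 37.11px, 46.39px, 57.98px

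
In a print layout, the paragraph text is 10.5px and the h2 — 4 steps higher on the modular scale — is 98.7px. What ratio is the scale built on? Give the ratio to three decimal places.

1.751

r⁴ = 98.7 / 10.5, so r = (98.7/10.5)^(1/4).
r = 9.4000^(1/4) ≈ 1.7510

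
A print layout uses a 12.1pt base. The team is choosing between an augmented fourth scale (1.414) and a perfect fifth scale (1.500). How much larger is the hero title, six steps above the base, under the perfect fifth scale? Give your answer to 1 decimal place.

Augmented fourth: 12.1 × 1.414⁶ = 96.712pt
Perfect fifth: 12.1 × 1.500⁶ = 137.827pt
Difference: 137.827 − 96.712 = 41.115pt

41.1pt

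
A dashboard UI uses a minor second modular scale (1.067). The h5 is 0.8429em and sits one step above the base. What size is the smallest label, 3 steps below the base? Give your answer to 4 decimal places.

The gap is -3 − (1) = -4 steps, so the factor is 1.067^-4.
0.8429 ÷ 1.067⁴ = 0.8429 ÷ 1.29616 ≈ 0.6503

0.6503em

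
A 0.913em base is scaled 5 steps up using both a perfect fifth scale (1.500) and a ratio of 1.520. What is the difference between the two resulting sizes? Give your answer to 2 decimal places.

Perfect fifth: 0.913 × 1.500⁵ = 6.9331em
At 1.520: 0.913 × 1.520⁵ = 7.4078em
Difference: 7.4078 − 6.9331 = 0.4747em

0.47em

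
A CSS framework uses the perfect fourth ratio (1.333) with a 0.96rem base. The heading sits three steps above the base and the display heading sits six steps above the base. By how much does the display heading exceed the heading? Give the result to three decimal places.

Step 3: 0.96 × 1.333³ = 2.27385rem
Step 6: 0.96 × 1.333⁶ = 5.38582rem
Difference: 5.38582 − 2.27385 = 3.11197rem

3.112rem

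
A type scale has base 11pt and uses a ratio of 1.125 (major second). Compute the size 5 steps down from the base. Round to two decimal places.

Every step multiplies by the scale ratio.
11.0 ÷ 1.125⁵ = 11.0 ÷ 1.80203 ≈ 6.10

6.10pt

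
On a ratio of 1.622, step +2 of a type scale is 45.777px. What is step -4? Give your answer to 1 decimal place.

2.5px

45.777 ÷ 1.622⁶ = 45.777 ÷ 18.20980 ≈ 2.514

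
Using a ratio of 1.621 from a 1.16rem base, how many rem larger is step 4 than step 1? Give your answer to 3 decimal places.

6.129rem

Step 1: 1.16 × 1.621 = 1.88036rem
Step 4: 1.16 × 1.621⁴ = 8.00922rem
Difference: 8.00922 − 1.88036 = 6.12886rem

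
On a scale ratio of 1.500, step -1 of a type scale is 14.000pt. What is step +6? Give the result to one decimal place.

Moving from step -1 to step +6 is 7 steps up, so multiply by r⁷.
14.000 × 1.500⁷ = 14.000 × 17.08594 ≈ 239.203

239.2pt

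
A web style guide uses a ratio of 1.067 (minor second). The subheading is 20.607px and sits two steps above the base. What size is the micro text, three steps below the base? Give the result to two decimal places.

20.607 ÷ 1.067⁵ = 20.607 ÷ 1.38300 ≈ 14.900

14.90px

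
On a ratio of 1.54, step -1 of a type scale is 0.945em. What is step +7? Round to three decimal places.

The gap is 7 − (-1) = 8 steps, so the factor is 1.54^8.
0.945 × 1.54⁸ = 0.945 × 31.63485 ≈ 29.895

29.895em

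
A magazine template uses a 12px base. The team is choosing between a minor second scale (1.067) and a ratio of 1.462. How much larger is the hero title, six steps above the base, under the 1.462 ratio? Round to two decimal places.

99.48px

Minor second: 12.0 × 1.067⁶ = 17.7079px
At 1.462: 12.0 × 1.462⁶ = 117.1832px
Difference: 117.1832 − 17.7079 = 99.4753px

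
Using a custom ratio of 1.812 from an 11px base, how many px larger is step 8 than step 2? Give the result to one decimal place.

1242.3px

Step 2: 11.0 × 1.812² = 36.117px
Step 8: 11.0 × 1.812⁸ = 1278.375px
Difference: 1278.375 − 36.117 = 1242.258px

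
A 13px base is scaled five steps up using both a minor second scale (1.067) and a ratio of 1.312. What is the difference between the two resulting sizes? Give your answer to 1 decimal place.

32.6px

Minor second: 13.0 × 1.067⁵ = 17.979px
At 1.312: 13.0 × 1.312⁵ = 50.537px
Difference: 50.537 − 17.979 = 32.558px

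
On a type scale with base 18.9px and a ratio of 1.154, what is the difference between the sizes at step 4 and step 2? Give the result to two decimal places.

Step 2: 18.9 × 1.154² = 25.1694px
Step 4: 18.9 × 1.154⁴ = 33.5185px
Difference: 33.5185 − 25.1694 = 8.3491px

8.35px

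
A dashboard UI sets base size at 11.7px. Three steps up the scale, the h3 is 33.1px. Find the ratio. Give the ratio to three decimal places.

The ratio satisfies 11.7 × r³ = 33.1, so r = (33.1 / 11.7)^(1/3).
r = 2.8291^(1/3) ≈ 1.4143

1.414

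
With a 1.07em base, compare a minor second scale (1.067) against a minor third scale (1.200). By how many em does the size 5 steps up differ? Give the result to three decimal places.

Minor second: 1.07 × 1.067⁵ = 1.47981em
Minor third: 1.07 × 1.200⁵ = 2.66250em
Difference: 2.66250 − 1.47981 = 1.18269em

1.183em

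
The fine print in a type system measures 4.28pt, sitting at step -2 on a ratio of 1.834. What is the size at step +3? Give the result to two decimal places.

88.81pt

4.28 × 1.834⁵ = 4.28 × 20.74898 ≈ 88.806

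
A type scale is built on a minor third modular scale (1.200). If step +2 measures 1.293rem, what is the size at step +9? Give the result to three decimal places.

4.633rem

1.293 × 1.200⁷ = 1.293 × 3.58318 ≈ 4.633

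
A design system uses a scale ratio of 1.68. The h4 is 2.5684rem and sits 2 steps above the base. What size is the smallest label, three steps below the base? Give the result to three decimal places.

0.192rem

2.5684 ÷ 1.68⁵ = 2.5684 ÷ 13.38278 ≈ 0.192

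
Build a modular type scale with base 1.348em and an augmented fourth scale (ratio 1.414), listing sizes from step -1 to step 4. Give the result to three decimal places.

Step -1: 1.348 ÷ 1.414 = 0.953
Step 0: 1.348em
Step 1: 1.348 × 1.414 = 1.906
Step 2: 1.348 × 1.414² = 2.695
Step 3: 1.348 × 1.414³ = 3.811
Step 4: 1.348 × 1.414⁴ = 5.389

0.953em, 1.348em, 1.906em, 2.695em, 3.811em, 5.389em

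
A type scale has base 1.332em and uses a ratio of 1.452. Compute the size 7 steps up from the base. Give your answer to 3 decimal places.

18.125em

A modular type scale is a geometric sequence: sizeₙ = base × rⁿ.
1.332 × 1.452⁷ = 1.332 × 13.60712 ≈ 18.125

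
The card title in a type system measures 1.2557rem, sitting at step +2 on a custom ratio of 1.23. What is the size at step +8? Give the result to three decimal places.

The gap is 8 − (2) = 6 steps, so the factor is 1.23^6.
1.2557 × 1.23⁶ = 1.2557 × 3.46283 ≈ 4.348

4.348rem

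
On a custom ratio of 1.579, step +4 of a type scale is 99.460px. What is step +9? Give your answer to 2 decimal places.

976.25px

The gap is 9 − (4) = 5 steps, so the factor is 1.579^5.
99.460 × 1.579⁵ = 99.460 × 9.81546 ≈ 976.246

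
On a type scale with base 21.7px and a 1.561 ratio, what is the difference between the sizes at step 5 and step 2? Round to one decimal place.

Step 2: 21.7 × 1.561² = 52.877px
Step 5: 21.7 × 1.561⁵ = 201.129px
Difference: 201.129 − 52.877 = 148.252px

148.3px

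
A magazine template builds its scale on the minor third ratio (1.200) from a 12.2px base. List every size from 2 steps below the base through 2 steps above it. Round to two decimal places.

Step -2: 12.2 ÷ 1.200² = 8.47
Step -1: 12.2 ÷ 1.200 = 10.17
Step 0: 12.2px
Step 1: 12.2 × 1.200 = 14.64
Step 2: 12.2 × 1.200² = 17.57

8.47px, 10.17px, 12.20px, 14.64px, 17.57px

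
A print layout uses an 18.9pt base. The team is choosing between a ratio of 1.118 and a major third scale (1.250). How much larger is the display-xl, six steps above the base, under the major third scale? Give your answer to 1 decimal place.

At 1.118: 18.9 × 1.118⁶ = 36.907pt
Major third: 18.9 × 1.250⁶ = 72.098pt
Difference: 72.098 − 36.907 = 35.191pt

35.2pt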